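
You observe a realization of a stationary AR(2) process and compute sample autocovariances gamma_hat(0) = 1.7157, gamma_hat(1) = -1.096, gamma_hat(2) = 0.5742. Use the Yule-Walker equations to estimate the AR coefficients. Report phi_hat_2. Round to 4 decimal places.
\hat\phi_{2} = -0.1240

The Yule-Walker equations for an AR(p) process read, in matrix form,
  Gamma_p phi = r_p,   with   (Gamma_p)_{ij} = gamma(|i - j|),
                       (r_p)_i = gamma(i),   i,j = 1..p.
Substitute the sample gammas (Toeplitz matrix and right-hand side of size 2):
  Gamma_p = [[1.7157, -1.096], [-1.096, 1.7157]]
  r_p     = [-1.096, 0.5742]
Written out:
  1.7157 phi_1 - 1.096 phi_2 = -1.096
  -1.096 phi_1 + 1.7157 phi_2 = 0.5742
Solve by Cramer's rule:
  det = gamma(0)^2 - gamma(1)^2 = (1.7157)^2 - (-1.096)^2 = 2.94362649 - 1.201216 = 1.74241049
  phi_hat_1 = [gamma(1) gamma(0) - gamma(1) gamma(2)] / det = [(-1.096)(1.7157) - (-1.096)(0.5742)] / 1.74241049 = -1.251084 / 1.74241049 = -0.718
  phi_hat_2 = [gamma(0) gamma(2) - gamma(1)^2] / det = [(1.7157)(0.5742) - (-1.096)^2] / 1.74241049 = -0.21606106 / 1.74241049 = -0.124
So phi_hat = [-0.7180, -0.1240].
Therefore phi_hat_2 = -0.1240.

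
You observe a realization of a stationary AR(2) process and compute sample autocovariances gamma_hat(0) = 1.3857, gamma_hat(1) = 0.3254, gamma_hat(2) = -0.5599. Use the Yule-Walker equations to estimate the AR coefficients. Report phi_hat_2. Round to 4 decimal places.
\hat\phi_{2} = -0.4860

The Yule-Walker equations for an AR(p) process read, in matrix form,
  Gamma_p phi = r_p,   with   (Gamma_p)_{ij} = gamma(|i - j|),
                       (r_p)_i = gamma(i),   i,j = 1..p.
Substitute the sample gammas (Toeplitz matrix and right-hand side of size 2):
  Gamma_p = [[1.3857, 0.3254], [0.3254, 1.3857]]
  r_p     = [0.3254, -0.5599]
Written out:
  1.3857 phi_1 + 0.3254 phi_2 = 0.3254
  0.3254 phi_1 + 1.3857 phi_2 = -0.5599
Solve by Cramer's rule:
  det = gamma(0)^2 - gamma(1)^2 = (1.3857)^2 - (0.3254)^2 = 1.92016449 - 0.10588516 = 1.81427933
  phi_hat_1 = [gamma(1) gamma(0) - gamma(1) gamma(2)] / det = [(0.3254)(1.3857) - (0.3254)(-0.5599)] / 1.81427933 = 0.63309824 / 1.81427933 = 0.349
  phi_hat_2 = [gamma(0) gamma(2) - gamma(1)^2] / det = [(1.3857)(-0.5599) - (0.3254)^2] / 1.81427933 = -0.88173859 / 1.81427933 = -0.486
So phi_hat = [0.3490, -0.4860].
Therefore phi_hat_2 = -0.4860.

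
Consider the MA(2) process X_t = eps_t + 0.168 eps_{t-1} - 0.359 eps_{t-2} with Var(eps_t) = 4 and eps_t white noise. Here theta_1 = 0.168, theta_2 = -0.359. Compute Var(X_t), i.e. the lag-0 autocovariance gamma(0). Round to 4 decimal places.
\gamma(0) = 4.6284

For an MA(q) process X_t = eps_t + sum_i theta_i eps_{t-i} with
Var(eps_t) = sigma^2, the variance is
  gamma(0) = sigma^2 * (1 + sum_i theta_i^2).
  sum_i theta_i^2 = (0.168)^2 + (-0.359)^2 = 0.028224 + 0.128881 = 0.157105.
  gamma(0) = 4 * (1 + 0.157105) = 4 * 1.157105 = 4.62842, which rounds to 4.6284.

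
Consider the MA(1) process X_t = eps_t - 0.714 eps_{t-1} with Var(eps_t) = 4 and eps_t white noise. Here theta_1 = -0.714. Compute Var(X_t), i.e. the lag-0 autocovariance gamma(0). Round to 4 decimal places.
\gamma(0) = 6.0392

For an MA(q) process X_t = eps_t + sum_i theta_i eps_{t-i} with
Var(eps_t) = sigma^2, the variance is
  gamma(0) = sigma^2 * (1 + sum_i theta_i^2).
  sum_i theta_i^2 = (-0.714)^2 = 0.509796.
  gamma(0) = 4 * (1 + 0.509796) = 4 * 1.509796 = 6.039184, which rounds to 6.0392.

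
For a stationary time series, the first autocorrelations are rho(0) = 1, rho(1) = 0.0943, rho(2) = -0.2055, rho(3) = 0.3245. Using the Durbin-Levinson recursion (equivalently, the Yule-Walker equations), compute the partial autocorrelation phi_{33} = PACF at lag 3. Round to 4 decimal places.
\phi_{33} = 0.3900

The PACF at lag k is phi_{kk}, the last component of the solution
to the Yule-Walker system G_k phi = r_k where
  (G_k)_{ij} = rho(|i - j|), (r_k)_i = rho(i), i,j = 1..k.
Equivalently, Durbin-Levinson gives phi_{kk} iteratively:
  phi_{11} = rho(1)
  phi_{kk} = [rho(k) - sum_{j=1..k-1} phi_{k-1,j} rho(k-j)]
            / [1 - sum_{j=1..k-1} phi_{k-1,j} rho(j)],
  phi_{k,j} = phi_{k-1,j} - phi_{kk} phi_{k-1,k-j},  j = 1..k-1.
Step k = 1:
  phi_11 = rho(1) = 0.0943.
Step k = 2:
  phi_22 = [rho(2) - phi_11 rho(1)] / [1 - phi_11 rho(1)] = [-0.2055 - (0.0943)(0.0943)] / [1 - (0.0943)(0.0943)]
         = -0.21439249 / 0.99110751 = -0.216316.
  Update: phi_21 = phi_11 - phi_22 phi_11 = 0.0943 - (-0.216316)(0.0943) = 0.114699.
Step k = 3:
  phi_33 = [rho(3) - phi_21 rho(2) - phi_22 rho(1)] / [1 - phi_21 rho(1) - phi_22 rho(2)]
    numerator   = 0.3245 - (0.114699)(-0.2055) - (-0.216316)(0.0943) = 0.36846917
    denominator = 1 - (0.114699)(0.0943) - (-0.216316)(-0.2055) = 0.94473097
  phi_33 = 0.36846917 / 0.94473097 = 0.39.
Therefore phi_{33} = 0.3900.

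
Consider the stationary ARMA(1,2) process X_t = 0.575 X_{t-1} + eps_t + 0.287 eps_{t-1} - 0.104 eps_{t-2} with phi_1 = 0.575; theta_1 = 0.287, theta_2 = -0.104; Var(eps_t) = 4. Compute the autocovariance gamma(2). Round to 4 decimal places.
\gamma(2) = 2.6461

Multiply the model equation by X_{t-k} and take expectations. With theta_0 = psi_0 = 1 and psi_j the MA(infinity) weights, this gives
  gamma(k) - sum_i phi_i gamma(k-i) = c_k,
  c_k = sigma^2 * sum_{j=k..q} theta_j psi_{j-k}   (c_k = 0 for k > q),
using gamma(-m) = gamma(m).
psi-weights needed (psi_j = theta_j + sum_i phi_i psi_{j-i}):
  psi_1 = theta_1 + phi_1 = 0.287 + (0.575) = 0.862
  psi_2 = theta_2 + phi_1 psi_1 = -0.104 + (0.575)(0.862) = 0.39165
Right-hand sides:
  c_0 = sigma^2 (1 + theta_1 psi_1 + theta_2 psi_2) = 4 * (1 + (0.287)(0.862) + (-0.104)(0.39165)) = 4 * 1.206662 = 4.82665
  c_1 = sigma^2 (theta_1 + theta_2 psi_1) = 4 * (0.287 + (-0.104)(0.862)) = 0.789408
  c_2 = sigma^2 theta_2 = 4 * (-0.104) = -0.416
Equations for k = 0 and k = 1 (AR order 1):
  gamma(0) = phi_1 gamma(1) + c_0
  gamma(1) = phi_1 gamma(0) + c_1
Substituting the second into the first: gamma(0) (1 - phi_1^2) = c_0 + phi_1 c_1, so
  gamma(0) = (c_0 + phi_1 c_1) / (1 - phi_1^2) = (4.82665 + (0.575)(0.789408)) / (1 - (0.575)^2) = 5.280559 / 0.669375 = 7.888791.
  gamma(1) = phi_1 gamma(0) + c_1 = (0.575)(7.888791) + (0.789408) = 5.325463.
For k = 2: gamma(2) = phi_1 gamma(1) + c_2
  = (0.575)(5.325463) + (-0.416) = 2.646141.
Therefore gamma(2) = 2.6461 (to 4 decimal places).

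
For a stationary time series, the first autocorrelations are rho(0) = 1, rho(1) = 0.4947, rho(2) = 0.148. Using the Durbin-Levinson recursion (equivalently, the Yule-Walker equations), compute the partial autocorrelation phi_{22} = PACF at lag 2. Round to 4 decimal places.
\phi_{22} = -0.1281

The PACF at lag k is phi_{kk}, the last component of the solution
to the Yule-Walker system G_k phi = r_k where
  (G_k)_{ij} = rho(|i - j|), (r_k)_i = rho(i), i,j = 1..k.
Equivalently, Durbin-Levinson gives phi_{kk} iteratively:
  phi_{11} = rho(1)
  phi_{kk} = [rho(k) - sum_{j=1..k-1} phi_{k-1,j} rho(k-j)]
            / [1 - sum_{j=1..k-1} phi_{k-1,j} rho(j)],
  phi_{k,j} = phi_{k-1,j} - phi_{kk} phi_{k-1,k-j},  j = 1..k-1.
Step k = 1:
  phi_11 = rho(1) = 0.4947.
Step k = 2:
  phi_22 = [rho(2) - phi_11 rho(1)] / [1 - phi_11 rho(1)] = [0.148 - (0.4947)(0.4947)] / [1 - (0.4947)(0.4947)]
         = -0.09672809 / 0.75527191 = -0.1281.
Therefore phi_{22} = -0.1281.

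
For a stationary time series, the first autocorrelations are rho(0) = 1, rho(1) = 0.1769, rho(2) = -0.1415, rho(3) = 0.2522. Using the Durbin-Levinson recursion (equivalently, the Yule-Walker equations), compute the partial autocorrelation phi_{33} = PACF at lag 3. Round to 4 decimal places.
\phi_{33} = 0.3340

The PACF at lag k is phi_{kk}, the last component of the solution
to the Yule-Walker system G_k phi = r_k where
  (G_k)_{ij} = rho(|i - j|), (r_k)_i = rho(i), i,j = 1..k.
Equivalently, Durbin-Levinson gives phi_{kk} iteratively:
  phi_{11} = rho(1)
  phi_{kk} = [rho(k) - sum_{j=1..k-1} phi_{k-1,j} rho(k-j)]
            / [1 - sum_{j=1..k-1} phi_{k-1,j} rho(j)],
  phi_{k,j} = phi_{k-1,j} - phi_{kk} phi_{k-1,k-j},  j = 1..k-1.
Step k = 1:
  phi_11 = rho(1) = 0.1769.
Step k = 2:
  phi_22 = [rho(2) - phi_11 rho(1)] / [1 - phi_11 rho(1)] = [-0.1415 - (0.1769)(0.1769)] / [1 - (0.1769)(0.1769)]
         = -0.17279361 / 0.96870639 = -0.178376.
  Update: phi_21 = phi_11 - phi_22 phi_11 = 0.1769 - (-0.178376)(0.1769) = 0.208455.
Step k = 3:
  phi_33 = [rho(3) - phi_21 rho(2) - phi_22 rho(1)] / [1 - phi_21 rho(1) - phi_22 rho(2)]
    numerator   = 0.2522 - (0.208455)(-0.1415) - (-0.178376)(0.1769) = 0.31325098
    denominator = 1 - (0.208455)(0.1769) - (-0.178376)(-0.1415) = 0.93788422
  phi_33 = 0.31325098 / 0.93788422 = 0.334.
Therefore phi_{33} = 0.3340.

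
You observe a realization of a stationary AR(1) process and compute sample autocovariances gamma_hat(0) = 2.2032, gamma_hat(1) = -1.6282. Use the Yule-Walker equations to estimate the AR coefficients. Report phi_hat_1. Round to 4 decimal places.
\hat\phi_{1} = -0.7390

The Yule-Walker equations for an AR(p) process read, in matrix form,
  Gamma_p phi = r_p,   with   (Gamma_p)_{ij} = gamma(|i - j|),
                       (r_p)_i = gamma(i),   i,j = 1..p.
Substitute the sample gammas (Toeplitz matrix and right-hand side of size 1):
  Gamma_p = [[2.2032]]
  r_p     = [-1.6282]
With p = 1 this is the single equation gamma(0) phi_1 = gamma(1):
  phi_hat_1 = gamma(1) / gamma(0) = -1.6282 / 2.2032 = -0.7390.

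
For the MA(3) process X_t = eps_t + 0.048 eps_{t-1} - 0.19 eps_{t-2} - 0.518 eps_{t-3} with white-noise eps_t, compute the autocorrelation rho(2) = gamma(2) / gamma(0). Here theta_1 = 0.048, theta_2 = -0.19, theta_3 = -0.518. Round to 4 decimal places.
\rho(2) = -0.1644

For an MA(q) process with theta_0 = 1, the autocovariance is
  gamma(k) = sigma^2 * sum_{i=0..q-k} theta_i * theta_{i+k},
and rho(k) = gamma(k) / gamma(0). Sigma^2 cancels.
  numerator   = (1)*(-0.19) + (0.048)*(-0.518) = -0.214864.
  denominator = (1)^2 + (0.048)^2 + (-0.19)^2 + (-0.518)^2 = 1.306728.
  rho(2) = -0.214864 / 1.306728 = -0.1644.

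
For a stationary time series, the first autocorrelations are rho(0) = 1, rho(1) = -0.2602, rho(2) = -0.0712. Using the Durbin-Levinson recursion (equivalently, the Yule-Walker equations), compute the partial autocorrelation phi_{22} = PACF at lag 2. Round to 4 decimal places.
\phi_{22} = -0.1490

The PACF at lag k is phi_{kk}, the last component of the solution
to the Yule-Walker system G_k phi = r_k where
  (G_k)_{ij} = rho(|i - j|), (r_k)_i = rho(i), i,j = 1..k.
Equivalently, Durbin-Levinson gives phi_{kk} iteratively:
  phi_{11} = rho(1)
  phi_{kk} = [rho(k) - sum_{j=1..k-1} phi_{k-1,j} rho(k-j)]
            / [1 - sum_{j=1..k-1} phi_{k-1,j} rho(j)],
  phi_{k,j} = phi_{k-1,j} - phi_{kk} phi_{k-1,k-j},  j = 1..k-1.
Step k = 1:
  phi_11 = rho(1) = -0.2602.
Step k = 2:
  phi_22 = [rho(2) - phi_11 rho(1)] / [1 - phi_11 rho(1)] = [-0.0712 - (-0.2602)(-0.2602)] / [1 - (-0.2602)(-0.2602)]
         = -0.13890404 / 0.93229596 = -0.149.
Therefore phi_{22} = -0.1490.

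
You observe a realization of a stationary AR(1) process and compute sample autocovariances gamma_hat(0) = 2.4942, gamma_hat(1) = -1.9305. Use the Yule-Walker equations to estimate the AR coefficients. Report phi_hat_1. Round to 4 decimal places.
\hat\phi_{1} = -0.7740

The Yule-Walker equations for an AR(p) process read, in matrix form,
  Gamma_p phi = r_p,   with   (Gamma_p)_{ij} = gamma(|i - j|),
                       (r_p)_i = gamma(i),   i,j = 1..p.
Substitute the sample gammas (Toeplitz matrix and right-hand side of size 1):
  Gamma_p = [[2.4942]]
  r_p     = [-1.9305]
With p = 1 this is the single equation gamma(0) phi_1 = gamma(1):
  phi_hat_1 = gamma(1) / gamma(0) = -1.9305 / 2.4942 = -0.7740.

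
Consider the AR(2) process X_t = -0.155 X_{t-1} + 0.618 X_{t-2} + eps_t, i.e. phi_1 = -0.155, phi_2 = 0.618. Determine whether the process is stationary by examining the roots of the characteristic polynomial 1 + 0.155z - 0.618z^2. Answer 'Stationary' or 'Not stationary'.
\text{Stationary}

The AR(p) characteristic polynomial is P(z) = 1 + 0.155z - 0.618z^2.
Stationarity requires all roots to lie outside the unit circle, i.e. |z| > 1 for every root.
Set 1 + (0.155) z + (-0.618) z^2 = 0, i.e. a z^2 + b z + c = 0 with a = -0.618, b = 0.155, c = 1.
Discriminant D = b^2 - 4ac = (0.155)^2 - 4*(-0.618)*1 = 0.024025 - (-2.472) = 2.496025.
D >= 0, so the roots are real: z = (-b +/- sqrt(D)) / (2a) = (-0.155 +/- 1.579881) / (-1.236).
  z_1 = (-0.155 + 1.579881) / (-1.236) = -1.1528,   |z_1| = 1.1528.
  z_2 = (-0.155 - 1.579881) / (-1.236) = 1.4036,   |z_2| = 1.4036.
Moduli of all roots: 1.1528, 1.4036.
All moduli strictly greater than 1? Yes.
Verdict: Stationary.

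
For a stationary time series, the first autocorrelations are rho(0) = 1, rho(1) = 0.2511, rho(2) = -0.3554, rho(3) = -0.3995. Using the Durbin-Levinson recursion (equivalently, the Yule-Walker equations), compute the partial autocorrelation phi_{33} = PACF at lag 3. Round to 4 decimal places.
\phi_{33} = -0.2110

The PACF at lag k is phi_{kk}, the last component of the solution
to the Yule-Walker system G_k phi = r_k where
  (G_k)_{ij} = rho(|i - j|), (r_k)_i = rho(i), i,j = 1..k.
Equivalently, Durbin-Levinson gives phi_{kk} iteratively:
  phi_{11} = rho(1)
  phi_{kk} = [rho(k) - sum_{j=1..k-1} phi_{k-1,j} rho(k-j)]
            / [1 - sum_{j=1..k-1} phi_{k-1,j} rho(j)],
  phi_{k,j} = phi_{k-1,j} - phi_{kk} phi_{k-1,k-j},  j = 1..k-1.
Step k = 1:
  phi_11 = rho(1) = 0.2511.
Step k = 2:
  phi_22 = [rho(2) - phi_11 rho(1)] / [1 - phi_11 rho(1)] = [-0.3554 - (0.2511)(0.2511)] / [1 - (0.2511)(0.2511)]
         = -0.41845121 / 0.93694879 = -0.446611.
  Update: phi_21 = phi_11 - phi_22 phi_11 = 0.2511 - (-0.446611)(0.2511) = 0.363244.
Step k = 3:
  phi_33 = [rho(3) - phi_21 rho(2) - phi_22 rho(1)] / [1 - phi_21 rho(1) - phi_22 rho(2)]
    numerator   = -0.3995 - (0.363244)(-0.3554) - (-0.446611)(0.2511) = -0.15825921
    denominator = 1 - (0.363244)(0.2511) - (-0.446611)(-0.3554) = 0.75006407
  phi_33 = -0.15825921 / 0.75006407 = -0.211.
Therefore phi_{33} = -0.2110.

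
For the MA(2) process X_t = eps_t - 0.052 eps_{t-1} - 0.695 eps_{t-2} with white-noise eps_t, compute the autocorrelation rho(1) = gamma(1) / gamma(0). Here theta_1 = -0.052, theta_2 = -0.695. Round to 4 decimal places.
\rho(1) = -0.0107

For an MA(q) process with theta_0 = 1, the autocovariance is
  gamma(k) = sigma^2 * sum_{i=0..q-k} theta_i * theta_{i+k},
and rho(k) = gamma(k) / gamma(0). Sigma^2 cancels.
  numerator   = (1)*(-0.052) + (-0.052)*(-0.695) = -0.01586.
  denominator = (1)^2 + (-0.052)^2 + (-0.695)^2 = 1.485729.
  rho(1) = -0.01586 / 1.485729 = -0.0107.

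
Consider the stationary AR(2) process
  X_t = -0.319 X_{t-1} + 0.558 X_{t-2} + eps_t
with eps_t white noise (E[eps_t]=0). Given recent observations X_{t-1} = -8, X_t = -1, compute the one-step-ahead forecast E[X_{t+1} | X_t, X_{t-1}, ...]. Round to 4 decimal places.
E[X_{t+1} \mid \mathcal F_t] = -4.1450

For an AR(p) model X_t = c + sum_i phi_i X_{t-i} + eps_t, the
one-step-ahead conditional mean is
  E[X_{t+1} | X_t, ...] = c + sum_i phi_i X_{t+1-i}.
Substitute known values:
  E[X_{t+1} | ...] = (-0.319) * (-1) + (0.558) * (-8)
                   = -4.1450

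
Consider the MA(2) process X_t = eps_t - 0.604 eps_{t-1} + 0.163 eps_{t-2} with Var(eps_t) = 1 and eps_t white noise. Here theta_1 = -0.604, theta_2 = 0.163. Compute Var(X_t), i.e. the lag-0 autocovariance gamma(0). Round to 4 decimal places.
\gamma(0) = 1.3914

For an MA(q) process X_t = eps_t + sum_i theta_i eps_{t-i} with
Var(eps_t) = sigma^2, the variance is
  gamma(0) = sigma^2 * (1 + sum_i theta_i^2).
  sum_i theta_i^2 = (-0.604)^2 + (0.163)^2 = 0.364816 + 0.026569 = 0.391385.
  gamma(0) = 1 * (1 + 0.391385) = 1 * 1.391385 = 1.391385, which rounds to 1.3914.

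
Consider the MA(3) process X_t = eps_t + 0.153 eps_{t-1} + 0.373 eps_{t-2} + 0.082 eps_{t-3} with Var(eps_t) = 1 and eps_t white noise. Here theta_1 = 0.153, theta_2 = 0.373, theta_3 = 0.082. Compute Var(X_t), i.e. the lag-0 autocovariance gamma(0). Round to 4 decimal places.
\gamma(0) = 1.1693

For an MA(q) process X_t = eps_t + sum_i theta_i eps_{t-i} with
Var(eps_t) = sigma^2, the variance is
  gamma(0) = sigma^2 * (1 + sum_i theta_i^2).
  sum_i theta_i^2 = (0.153)^2 + (0.373)^2 + (0.082)^2 = 0.023409 + 0.139129 + 0.006724 = 0.169262.
  gamma(0) = 1 * (1 + 0.169262) = 1 * 1.169262 = 1.169262, which rounds to 1.1693.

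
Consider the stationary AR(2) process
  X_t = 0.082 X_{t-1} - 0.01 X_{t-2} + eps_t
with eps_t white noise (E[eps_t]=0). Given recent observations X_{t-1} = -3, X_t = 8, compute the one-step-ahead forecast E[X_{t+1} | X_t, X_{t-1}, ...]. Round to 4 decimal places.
E[X_{t+1} \mid \mathcal F_t] = 0.6860

For an AR(p) model X_t = c + sum_i phi_i X_{t-i} + eps_t, the
one-step-ahead conditional mean is
  E[X_{t+1} | X_t, ...] = c + sum_i phi_i X_{t+1-i}.
Substitute known values:
  E[X_{t+1} | ...] = (0.082) * (8) + (-0.01) * (-3)
                   = 0.6860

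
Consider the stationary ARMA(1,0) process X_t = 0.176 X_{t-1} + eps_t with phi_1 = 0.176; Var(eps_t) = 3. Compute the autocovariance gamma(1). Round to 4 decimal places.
\gamma(1) = 0.5449

Multiply the model equation by X_{t-k} and take expectations. With theta_0 = psi_0 = 1 and psi_j the MA(infinity) weights, this gives
  gamma(k) - sum_i phi_i gamma(k-i) = c_k,
  c_k = sigma^2 * sum_{j=k..q} theta_j psi_{j-k}   (c_k = 0 for k > q),
using gamma(-m) = gamma(m).
Pure AR (q = 0): c_0 = sigma^2 = 3, c_k = 0 for k >= 1.
Equations for k = 0 and k = 1 (AR order 1):
  gamma(0) = phi_1 gamma(1) + c_0
  gamma(1) = phi_1 gamma(0) + c_1
Substituting the second into the first: gamma(0) (1 - phi_1^2) = c_0 + phi_1 c_1, so
  gamma(0) = c_0 / (1 - phi_1^2) = 3 / (1 - (0.176)^2) = 3 / 0.969024 = 3.095899.
  gamma(1) = phi_1 gamma(0) = (0.176)(3.095899) = 0.544878.
Therefore gamma(1) = 0.5449 (to 4 decimal places).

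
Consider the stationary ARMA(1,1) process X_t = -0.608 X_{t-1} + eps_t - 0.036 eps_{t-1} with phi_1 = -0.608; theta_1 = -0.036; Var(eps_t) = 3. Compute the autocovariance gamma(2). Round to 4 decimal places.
\gamma(2) = 1.9043

Multiply the model equation by X_{t-k} and take expectations. With theta_0 = psi_0 = 1 and psi_j the MA(infinity) weights, this gives
  gamma(k) - sum_i phi_i gamma(k-i) = c_k,
  c_k = sigma^2 * sum_{j=k..q} theta_j psi_{j-k}   (c_k = 0 for k > q),
using gamma(-m) = gamma(m).
psi-weights needed (psi_j = theta_j + sum_i phi_i psi_{j-i}):
  psi_1 = theta_1 + phi_1 = -0.036 + (-0.608) = -0.644
Right-hand sides:
  c_0 = sigma^2 (1 + theta_1 psi_1) = 3 * (1 + (-0.036)(-0.644)) = 3 * 1.023184 = 3.069552
  c_1 = sigma^2 theta_1 = 3 * (-0.036) = -0.108
  c_2 = 0
Equations for k = 0 and k = 1 (AR order 1):
  gamma(0) = phi_1 gamma(1) + c_0
  gamma(1) = phi_1 gamma(0) + c_1
Substituting the second into the first: gamma(0) (1 - phi_1^2) = c_0 + phi_1 c_1, so
  gamma(0) = (c_0 + phi_1 c_1) / (1 - phi_1^2) = (3.069552 + (-0.608)(-0.108)) / (1 - (-0.608)^2) = 3.135216 / 0.630336 = 4.973881.
  gamma(1) = phi_1 gamma(0) + c_1 = (-0.608)(4.973881) + (-0.108) = -3.132119.
For k = 2 (> q): gamma(2) = phi_1 gamma(1) = (-0.608)(-3.132119) = 1.904329.
Therefore gamma(2) = 1.9043 (to 4 decimal places).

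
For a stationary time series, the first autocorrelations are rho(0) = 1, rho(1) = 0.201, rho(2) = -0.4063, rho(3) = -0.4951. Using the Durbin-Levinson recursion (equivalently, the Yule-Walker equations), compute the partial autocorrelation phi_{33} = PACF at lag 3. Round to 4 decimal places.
\phi_{33} = -0.3750

The PACF at lag k is phi_{kk}, the last component of the solution
to the Yule-Walker system G_k phi = r_k where
  (G_k)_{ij} = rho(|i - j|), (r_k)_i = rho(i), i,j = 1..k.
Equivalently, Durbin-Levinson gives phi_{kk} iteratively:
  phi_{11} = rho(1)
  phi_{kk} = [rho(k) - sum_{j=1..k-1} phi_{k-1,j} rho(k-j)]
            / [1 - sum_{j=1..k-1} phi_{k-1,j} rho(j)],
  phi_{k,j} = phi_{k-1,j} - phi_{kk} phi_{k-1,k-j},  j = 1..k-1.
Step k = 1:
  phi_11 = rho(1) = 0.201.
Step k = 2:
  phi_22 = [rho(2) - phi_11 rho(1)] / [1 - phi_11 rho(1)] = [-0.4063 - (0.201)(0.201)] / [1 - (0.201)(0.201)]
         = -0.446701 / 0.959599 = -0.465508.
  Update: phi_21 = phi_11 - phi_22 phi_11 = 0.201 - (-0.465508)(0.201) = 0.294567.
Step k = 3:
  phi_33 = [rho(3) - phi_21 rho(2) - phi_22 rho(1)] / [1 - phi_21 rho(1) - phi_22 rho(2)]
    numerator   = -0.4951 - (0.294567)(-0.4063) - (-0.465508)(0.201) = -0.28185028
    denominator = 1 - (0.294567)(0.201) - (-0.465508)(-0.4063) = 0.75165612
  phi_33 = -0.28185028 / 0.75165612 = -0.375.
Therefore phi_{33} = -0.3750.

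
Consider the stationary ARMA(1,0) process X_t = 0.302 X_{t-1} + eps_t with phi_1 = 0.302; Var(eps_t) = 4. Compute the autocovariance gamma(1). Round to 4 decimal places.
\gamma(1) = 1.3292

Multiply the model equation by X_{t-k} and take expectations. With theta_0 = psi_0 = 1 and psi_j the MA(infinity) weights, this gives
  gamma(k) - sum_i phi_i gamma(k-i) = c_k,
  c_k = sigma^2 * sum_{j=k..q} theta_j psi_{j-k}   (c_k = 0 for k > q),
using gamma(-m) = gamma(m).
Pure AR (q = 0): c_0 = sigma^2 = 4, c_k = 0 for k >= 1.
Equations for k = 0 and k = 1 (AR order 1):
  gamma(0) = phi_1 gamma(1) + c_0
  gamma(1) = phi_1 gamma(0) + c_1
Substituting the second into the first: gamma(0) (1 - phi_1^2) = c_0 + phi_1 c_1, so
  gamma(0) = c_0 / (1 - phi_1^2) = 4 / (1 - (0.302)^2) = 4 / 0.908796 = 4.401428.
  gamma(1) = phi_1 gamma(0) = (0.302)(4.401428) = 1.329231.
Therefore gamma(1) = 1.3292 (to 4 decimal places).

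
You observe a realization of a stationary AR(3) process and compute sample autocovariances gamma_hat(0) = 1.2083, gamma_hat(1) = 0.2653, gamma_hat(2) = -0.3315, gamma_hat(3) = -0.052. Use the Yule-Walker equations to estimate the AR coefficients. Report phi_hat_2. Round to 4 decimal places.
\hat\phi_{2} = -0.3780

The Yule-Walker equations for an AR(p) process read, in matrix form,
  Gamma_p phi = r_p,   with   (Gamma_p)_{ij} = gamma(|i - j|),
                       (r_p)_i = gamma(i),   i,j = 1..p.
Substitute the sample gammas (Toeplitz matrix and right-hand side of size 3):
  Gamma_p = [[1.2083, 0.2653, -0.3315], [0.2653, 1.2083, 0.2653], [-0.3315, 0.2653, 1.2083]]
  r_p     = [0.2653, -0.3315, -0.052]
Written out (R1..R3):
  (R1) 1.2083 phi_1 + 0.2653 phi_2 - 0.3315 phi_3 = 0.2653
  (R2) 0.2653 phi_1 + 1.2083 phi_2 + 0.2653 phi_3 = -0.3315
  (R3) -0.3315 phi_1 + 0.2653 phi_2 + 1.2083 phi_3 = -0.052
Gaussian elimination:
  R2 <- R2 - (0.2653/1.2083) R1 = R2 - (0.219565) R1:  1.150049 phi_2 + 0.338086 phi_3 = -0.389751
  R3 <- R3 - (-0.3315/1.2083) R1 = R3 - (-0.274352) R1:  0.338086 phi_2 + 1.117352 phi_3 = 0.020786
  R3 <- R3 - (0.338086/1.150049) R2 = R3 - (0.293975) R2:  1.017963 phi_3 = 0.135363
Back-substitution:
  phi_hat_3 = 0.135363 / 1.017963 = 0.132974
  phi_hat_2 = (-0.389751 - (0.338086)(0.132974)) / 1.150049 = -0.37799
  phi_hat_1 = (0.2653 - (0.2653)(-0.37799) - (-0.3315)(0.132974)) / 1.2083 = 0.33904
So phi_hat = [0.3390, -0.3780, 0.1330].
Therefore phi_hat_2 = -0.3780.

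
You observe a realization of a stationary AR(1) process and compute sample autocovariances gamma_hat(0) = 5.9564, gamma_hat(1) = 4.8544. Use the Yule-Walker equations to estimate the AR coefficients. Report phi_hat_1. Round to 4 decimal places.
\hat\phi_{1} = 0.8150

The Yule-Walker equations for an AR(p) process read, in matrix form,
  Gamma_p phi = r_p,   with   (Gamma_p)_{ij} = gamma(|i - j|),
                       (r_p)_i = gamma(i),   i,j = 1..p.
Substitute the sample gammas (Toeplitz matrix and right-hand side of size 1):
  Gamma_p = [[5.9564]]
  r_p     = [4.8544]
With p = 1 this is the single equation gamma(0) phi_1 = gamma(1):
  phi_hat_1 = gamma(1) / gamma(0) = 4.8544 / 5.9564 = 0.8150.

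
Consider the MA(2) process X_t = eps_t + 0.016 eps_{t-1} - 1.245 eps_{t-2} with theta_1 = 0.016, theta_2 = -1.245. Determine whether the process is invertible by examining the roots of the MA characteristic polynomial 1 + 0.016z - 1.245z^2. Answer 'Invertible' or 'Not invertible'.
\text{Not invertible}

The MA(q) characteristic polynomial is P(z) = 1 + 0.016z - 1.245z^2.
Invertibility requires all roots to lie outside the unit circle, i.e. |z| > 1 for every root.
Set 1 + (0.016) z + (-1.245) z^2 = 0, i.e. a z^2 + b z + c = 0 with a = -1.245, b = 0.016, c = 1.
Discriminant D = b^2 - 4ac = (0.016)^2 - 4*(-1.245)*1 = 0.000256 - (-4.98) = 4.980256.
D >= 0, so the roots are real: z = (-b +/- sqrt(D)) / (2a) = (-0.016 +/- 2.231649) / (-2.49).
  z_1 = (-0.016 + 2.231649) / (-2.49) = -0.8898,   |z_1| = 0.8898.
  z_2 = (-0.016 - 2.231649) / (-2.49) = 0.9027,   |z_2| = 0.9027.
Moduli of all roots: 0.8898, 0.9027.
All moduli strictly greater than 1? No.
Verdict: Not invertible.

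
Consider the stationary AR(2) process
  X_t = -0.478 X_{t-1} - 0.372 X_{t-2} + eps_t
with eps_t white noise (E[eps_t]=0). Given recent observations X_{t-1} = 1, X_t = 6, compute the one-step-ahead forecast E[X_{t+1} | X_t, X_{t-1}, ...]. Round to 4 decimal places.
E[X_{t+1} \mid \mathcal F_t] = -3.2400

For an AR(p) model X_t = c + sum_i phi_i X_{t-i} + eps_t, the
one-step-ahead conditional mean is
  E[X_{t+1} | X_t, ...] = c + sum_i phi_i X_{t+1-i}.
Substitute known values:
  E[X_{t+1} | ...] = (-0.478) * (6) + (-0.372) * (1)
                   = -3.2400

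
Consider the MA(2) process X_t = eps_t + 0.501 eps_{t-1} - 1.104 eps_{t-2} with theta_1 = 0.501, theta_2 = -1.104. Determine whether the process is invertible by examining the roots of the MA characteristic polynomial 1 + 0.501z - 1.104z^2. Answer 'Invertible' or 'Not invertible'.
\text{Not invertible}

The MA(q) characteristic polynomial is P(z) = 1 + 0.501z - 1.104z^2.
Invertibility requires all roots to lie outside the unit circle, i.e. |z| > 1 for every root.
Set 1 + (0.501) z + (-1.104) z^2 = 0, i.e. a z^2 + b z + c = 0 with a = -1.104, b = 0.501, c = 1.
Discriminant D = b^2 - 4ac = (0.501)^2 - 4*(-1.104)*1 = 0.251001 - (-4.416) = 4.667001.
D >= 0, so the roots are real: z = (-b +/- sqrt(D)) / (2a) = (-0.501 +/- 2.160324) / (-2.208).
  z_1 = (-0.501 + 2.160324) / (-2.208) = -0.7515,   |z_1| = 0.7515.
  z_2 = (-0.501 - 2.160324) / (-2.208) = 1.2053,   |z_2| = 1.2053.
Moduli of all roots: 0.7515, 1.2053.
All moduli strictly greater than 1? No.
Verdict: Not invertible.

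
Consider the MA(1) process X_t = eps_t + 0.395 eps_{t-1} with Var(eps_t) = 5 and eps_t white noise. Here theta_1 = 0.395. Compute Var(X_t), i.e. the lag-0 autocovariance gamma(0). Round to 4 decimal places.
\gamma(0) = 5.7801

For an MA(q) process X_t = eps_t + sum_i theta_i eps_{t-i} with
Var(eps_t) = sigma^2, the variance is
  gamma(0) = sigma^2 * (1 + sum_i theta_i^2).
  sum_i theta_i^2 = (0.395)^2 = 0.156025.
  gamma(0) = 5 * (1 + 0.156025) = 5 * 1.156025 = 5.780125, which rounds to 5.7801.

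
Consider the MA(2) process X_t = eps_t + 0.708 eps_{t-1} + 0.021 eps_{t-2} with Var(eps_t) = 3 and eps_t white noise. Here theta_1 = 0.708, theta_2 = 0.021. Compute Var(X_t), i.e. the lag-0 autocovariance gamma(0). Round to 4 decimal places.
\gamma(0) = 4.5051

For an MA(q) process X_t = eps_t + sum_i theta_i eps_{t-i} with
Var(eps_t) = sigma^2, the variance is
  gamma(0) = sigma^2 * (1 + sum_i theta_i^2).
  sum_i theta_i^2 = (0.708)^2 + (0.021)^2 = 0.501264 + 0.000441 = 0.501705.
  gamma(0) = 3 * (1 + 0.501705) = 3 * 1.501705 = 4.505115, which rounds to 4.5051.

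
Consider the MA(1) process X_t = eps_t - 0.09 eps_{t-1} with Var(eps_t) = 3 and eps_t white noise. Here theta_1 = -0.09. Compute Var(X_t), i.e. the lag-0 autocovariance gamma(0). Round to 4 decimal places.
\gamma(0) = 3.0243

For an MA(q) process X_t = eps_t + sum_i theta_i eps_{t-i} with
Var(eps_t) = sigma^2, the variance is
  gamma(0) = sigma^2 * (1 + sum_i theta_i^2).
  sum_i theta_i^2 = (-0.09)^2 = 0.0081.
  gamma(0) = 3 * (1 + 0.0081) = 3 * 1.0081 = 3.0243.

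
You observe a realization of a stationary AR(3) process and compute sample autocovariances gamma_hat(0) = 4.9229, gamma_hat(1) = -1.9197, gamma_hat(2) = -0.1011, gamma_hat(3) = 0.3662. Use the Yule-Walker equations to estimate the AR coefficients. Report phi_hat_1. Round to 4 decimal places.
\hat\phi_{1} = -0.4730

The Yule-Walker equations for an AR(p) process read, in matrix form,
  Gamma_p phi = r_p,   with   (Gamma_p)_{ij} = gamma(|i - j|),
                       (r_p)_i = gamma(i),   i,j = 1..p.
Substitute the sample gammas (Toeplitz matrix and right-hand side of size 3):
  Gamma_p = [[4.9229, -1.9197, -0.1011], [-1.9197, 4.9229, -1.9197], [-0.1011, -1.9197, 4.9229]]
  r_p     = [-1.9197, -0.1011, 0.3662]
Written out (R1..R3):
  (R1) 4.9229 phi_1 - 1.9197 phi_2 - 0.1011 phi_3 = -1.9197
  (R2) -1.9197 phi_1 + 4.9229 phi_2 - 1.9197 phi_3 = -0.1011
  (R3) -0.1011 phi_1 - 1.9197 phi_2 + 4.9229 phi_3 = 0.3662
Gaussian elimination:
  R2 <- R2 - (-1.9197/4.9229) R1 = R2 - (-0.389953) R1:  4.174307 phi_2 - 1.959124 phi_3 = -0.849693
  R3 <- R3 - (-0.1011/4.9229) R1 = R3 - (-0.020537) R1:  -1.959124 phi_2 + 4.920824 phi_3 = 0.326776
  R3 <- R3 - (-1.959124/4.174307) R2 = R3 - (-0.469329) R2:  4.001349 phi_3 = -0.07201
Back-substitution:
  phi_hat_3 = -0.07201 / 4.001349 = -0.017996
  phi_hat_2 = (-0.849693 - (-1.959124)(-0.017996)) / 4.174307 = -0.211999
  phi_hat_1 = (-1.9197 - (-1.9197)(-0.211999) - (-0.1011)(-0.017996)) / 4.9229 = -0.472992
So phi_hat = [-0.4730, -0.2120, -0.0180].
Therefore phi_hat_1 = -0.4730.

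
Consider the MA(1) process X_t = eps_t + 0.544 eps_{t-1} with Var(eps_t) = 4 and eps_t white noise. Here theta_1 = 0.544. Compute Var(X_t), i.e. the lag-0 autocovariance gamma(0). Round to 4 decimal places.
\gamma(0) = 5.1837

For an MA(q) process X_t = eps_t + sum_i theta_i eps_{t-i} with
Var(eps_t) = sigma^2, the variance is
  gamma(0) = sigma^2 * (1 + sum_i theta_i^2).
  sum_i theta_i^2 = (0.544)^2 = 0.295936.
  gamma(0) = 4 * (1 + 0.295936) = 4 * 1.295936 = 5.183744, which rounds to 5.1837.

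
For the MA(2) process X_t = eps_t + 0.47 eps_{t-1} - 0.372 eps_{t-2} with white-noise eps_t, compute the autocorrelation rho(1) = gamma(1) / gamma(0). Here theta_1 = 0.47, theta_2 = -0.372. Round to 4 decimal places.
\rho(1) = 0.2171

For an MA(q) process with theta_0 = 1, the autocovariance is
  gamma(k) = sigma^2 * sum_{i=0..q-k} theta_i * theta_{i+k},
and rho(k) = gamma(k) / gamma(0). Sigma^2 cancels.
  numerator   = (1)*(0.47) + (0.47)*(-0.372) = 0.29516.
  denominator = (1)^2 + (0.47)^2 + (-0.372)^2 = 1.359284.
  rho(1) = 0.29516 / 1.359284 = 0.2171.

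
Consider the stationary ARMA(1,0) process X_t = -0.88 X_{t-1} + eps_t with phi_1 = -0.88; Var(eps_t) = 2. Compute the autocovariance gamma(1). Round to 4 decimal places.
\gamma(1) = -7.8014

Multiply the model equation by X_{t-k} and take expectations. With theta_0 = psi_0 = 1 and psi_j the MA(infinity) weights, this gives
  gamma(k) - sum_i phi_i gamma(k-i) = c_k,
  c_k = sigma^2 * sum_{j=k..q} theta_j psi_{j-k}   (c_k = 0 for k > q),
using gamma(-m) = gamma(m).
Pure AR (q = 0): c_0 = sigma^2 = 2, c_k = 0 for k >= 1.
Equations for k = 0 and k = 1 (AR order 1):
  gamma(0) = phi_1 gamma(1) + c_0
  gamma(1) = phi_1 gamma(0) + c_1
Substituting the second into the first: gamma(0) (1 - phi_1^2) = c_0 + phi_1 c_1, so
  gamma(0) = c_0 / (1 - phi_1^2) = 2 / (1 - (-0.88)^2) = 2 / 0.2256 = 8.865248.
  gamma(1) = phi_1 gamma(0) = (-0.88)(8.865248) = -7.801418.
Therefore gamma(1) = -7.8014 (to 4 decimal places).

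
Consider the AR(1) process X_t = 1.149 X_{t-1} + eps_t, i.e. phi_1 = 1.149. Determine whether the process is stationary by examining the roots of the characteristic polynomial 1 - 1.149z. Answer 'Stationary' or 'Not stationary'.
\text{Not stationary}

The AR(p) characteristic polynomial is P(z) = 1 - 1.149z.
Stationarity requires all roots to lie outside the unit circle, i.e. |z| > 1 for every root.
This is linear in z: 1 + (-1.149) z = 0  =>  z = -1/(-1.149) = 0.870322,  |z| = 0.870322.
Moduli of all roots: 0.8703.
All moduli strictly greater than 1? No.
Verdict: Not stationary.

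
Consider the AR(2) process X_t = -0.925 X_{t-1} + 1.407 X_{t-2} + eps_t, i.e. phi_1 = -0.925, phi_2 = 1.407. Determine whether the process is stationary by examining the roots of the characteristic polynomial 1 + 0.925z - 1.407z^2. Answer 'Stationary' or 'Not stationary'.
\text{Not stationary}

The AR(p) characteristic polynomial is P(z) = 1 + 0.925z - 1.407z^2.
Stationarity requires all roots to lie outside the unit circle, i.e. |z| > 1 for every root.
Set 1 + (0.925) z + (-1.407) z^2 = 0, i.e. a z^2 + b z + c = 0 with a = -1.407, b = 0.925, c = 1.
Discriminant D = b^2 - 4ac = (0.925)^2 - 4*(-1.407)*1 = 0.855625 - (-5.628) = 6.483625.
D >= 0, so the roots are real: z = (-b +/- sqrt(D)) / (2a) = (-0.925 +/- 2.546296) / (-2.814).
  z_1 = (-0.925 + 2.546296) / (-2.814) = -0.5762,   |z_1| = 0.5762.
  z_2 = (-0.925 - 2.546296) / (-2.814) = 1.2336,   |z_2| = 1.2336.
Moduli of all roots: 0.5762, 1.2336.
All moduli strictly greater than 1? No.
Verdict: Not stationary.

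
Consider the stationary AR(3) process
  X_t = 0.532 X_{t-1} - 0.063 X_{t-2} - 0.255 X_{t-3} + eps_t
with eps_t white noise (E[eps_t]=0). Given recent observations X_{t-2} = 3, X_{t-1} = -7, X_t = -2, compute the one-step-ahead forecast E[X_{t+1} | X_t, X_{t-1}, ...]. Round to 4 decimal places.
E[X_{t+1} \mid \mathcal F_t] = -1.3880

For an AR(p) model X_t = c + sum_i phi_i X_{t-i} + eps_t, the
one-step-ahead conditional mean is
  E[X_{t+1} | X_t, ...] = c + sum_i phi_i X_{t+1-i}.
Substitute known values:
  E[X_{t+1} | ...] = (0.532) * (-2) + (-0.063) * (-7) + (-0.255) * (3)
                   = -1.3880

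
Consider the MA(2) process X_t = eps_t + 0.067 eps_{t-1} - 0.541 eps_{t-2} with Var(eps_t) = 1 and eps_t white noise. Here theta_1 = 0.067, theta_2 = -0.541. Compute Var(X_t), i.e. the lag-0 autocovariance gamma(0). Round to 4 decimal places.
\gamma(0) = 1.2972

For an MA(q) process X_t = eps_t + sum_i theta_i eps_{t-i} with
Var(eps_t) = sigma^2, the variance is
  gamma(0) = sigma^2 * (1 + sum_i theta_i^2).
  sum_i theta_i^2 = (0.067)^2 + (-0.541)^2 = 0.004489 + 0.292681 = 0.29717.
  gamma(0) = 1 * (1 + 0.29717) = 1 * 1.29717 = 1.29717, which rounds to 1.2972.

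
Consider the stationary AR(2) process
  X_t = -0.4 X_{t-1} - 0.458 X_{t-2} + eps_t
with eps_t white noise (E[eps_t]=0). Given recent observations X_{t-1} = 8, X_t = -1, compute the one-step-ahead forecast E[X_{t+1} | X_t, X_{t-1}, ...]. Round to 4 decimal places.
E[X_{t+1} \mid \mathcal F_t] = -3.2640

For an AR(p) model X_t = c + sum_i phi_i X_{t-i} + eps_t, the
one-step-ahead conditional mean is
  E[X_{t+1} | X_t, ...] = c + sum_i phi_i X_{t+1-i}.
Substitute known values:
  E[X_{t+1} | ...] = (-0.4) * (-1) + (-0.458) * (8)
                   = -3.2640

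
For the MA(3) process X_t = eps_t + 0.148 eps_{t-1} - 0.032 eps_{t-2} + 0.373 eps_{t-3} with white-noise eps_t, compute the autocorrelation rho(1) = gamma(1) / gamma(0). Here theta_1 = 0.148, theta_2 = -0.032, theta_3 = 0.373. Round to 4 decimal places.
\rho(1) = 0.1130

For an MA(q) process with theta_0 = 1, the autocovariance is
  gamma(k) = sigma^2 * sum_{i=0..q-k} theta_i * theta_{i+k},
and rho(k) = gamma(k) / gamma(0). Sigma^2 cancels.
  numerator   = (1)*(0.148) + (0.148)*(-0.032) + (-0.032)*(0.373) = 0.131328.
  denominator = (1)^2 + (0.148)^2 + (-0.032)^2 + (0.373)^2 = 1.162057.
  rho(1) = 0.131328 / 1.162057 = 0.1130.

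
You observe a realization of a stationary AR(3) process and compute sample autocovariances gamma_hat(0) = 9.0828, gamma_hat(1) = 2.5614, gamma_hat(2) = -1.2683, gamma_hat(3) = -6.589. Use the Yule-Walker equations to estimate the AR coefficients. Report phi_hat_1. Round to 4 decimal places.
\hat\phi_{1} = 0.1820

The Yule-Walker equations for an AR(p) process read, in matrix form,
  Gamma_p phi = r_p,   with   (Gamma_p)_{ij} = gamma(|i - j|),
                       (r_p)_i = gamma(i),   i,j = 1..p.
Substitute the sample gammas (Toeplitz matrix and right-hand side of size 3):
  Gamma_p = [[9.0828, 2.5614, -1.2683], [2.5614, 9.0828, 2.5614], [-1.2683, 2.5614, 9.0828]]
  r_p     = [2.5614, -1.2683, -6.589]
Written out (R1..R3):
  (R1) 9.0828 phi_1 + 2.5614 phi_2 - 1.2683 phi_3 = 2.5614
  (R2) 2.5614 phi_1 + 9.0828 phi_2 + 2.5614 phi_3 = -1.2683
  (R3) -1.2683 phi_1 + 2.5614 phi_2 + 9.0828 phi_3 = -6.589
Gaussian elimination:
  R2 <- R2 - (2.5614/9.0828) R1 = R2 - (0.282006) R1:  8.360471 phi_2 + 2.919068 phi_3 = -1.990629
  R3 <- R3 - (-1.2683/9.0828) R1 = R3 - (-0.139638) R1:  2.919068 phi_2 + 8.905698 phi_3 = -6.231332
  R3 <- R3 - (2.919068/8.360471) R2 = R3 - (0.349151) R2:  7.886502 phi_3 = -5.536302
Back-substitution:
  phi_hat_3 = -5.536302 / 7.886502 = -0.701997
  phi_hat_2 = (-1.990629 - (2.919068)(-0.701997)) / 8.360471 = 0.007003
  phi_hat_1 = (2.5614 - (2.5614)(0.007003) - (-1.2683)(-0.701997)) / 9.0828 = 0.182006
So phi_hat = [0.1820, 0.0070, -0.7020].
Therefore phi_hat_1 = 0.1820.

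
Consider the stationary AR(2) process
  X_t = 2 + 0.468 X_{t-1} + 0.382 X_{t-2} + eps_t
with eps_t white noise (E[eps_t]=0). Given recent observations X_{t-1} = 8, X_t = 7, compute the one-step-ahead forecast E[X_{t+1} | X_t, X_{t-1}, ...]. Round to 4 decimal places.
E[X_{t+1} \mid \mathcal F_t] = 8.3320

For an AR(p) model X_t = c + sum_i phi_i X_{t-i} + eps_t, the
one-step-ahead conditional mean is
  E[X_{t+1} | X_t, ...] = c + sum_i phi_i X_{t+1-i}.
Substitute known values:
  E[X_{t+1} | ...] = 2 + (0.468) * (7) + (0.382) * (8)
                   = 8.3320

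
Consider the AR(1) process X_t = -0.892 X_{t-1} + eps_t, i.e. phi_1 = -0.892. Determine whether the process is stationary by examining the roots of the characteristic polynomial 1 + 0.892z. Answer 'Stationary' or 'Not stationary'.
\text{Stationary}

The AR(p) characteristic polynomial is P(z) = 1 + 0.892z.
Stationarity requires all roots to lie outside the unit circle, i.e. |z| > 1 for every root.
This is linear in z: 1 + (0.892) z = 0  =>  z = -1/(0.892) = -1.121076,  |z| = 1.121076.
Moduli of all roots: 1.1211.
All moduli strictly greater than 1? Yes.
Verdict: Stationary.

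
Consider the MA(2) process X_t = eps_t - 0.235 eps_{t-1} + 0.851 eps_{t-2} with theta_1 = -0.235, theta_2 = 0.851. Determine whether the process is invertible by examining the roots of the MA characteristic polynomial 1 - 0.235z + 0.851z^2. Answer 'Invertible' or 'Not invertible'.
\text{Invertible}

The MA(q) characteristic polynomial is P(z) = 1 - 0.235z + 0.851z^2.
Invertibility requires all roots to lie outside the unit circle, i.e. |z| > 1 for every root.
Set 1 + (-0.235) z + (0.851) z^2 = 0, i.e. a z^2 + b z + c = 0 with a = 0.851, b = -0.235, c = 1.
Discriminant D = b^2 - 4ac = (-0.235)^2 - 4*(0.851)*1 = 0.055225 - (3.404) = -3.348775.
D < 0, so the roots are the complex-conjugate pair z = (-b +/- i sqrt(-D)) / (2a) = 0.1381 +/- 1.0752i.
For a conjugate pair |z|^2 = z * conj(z) = (product of roots) = c/a = 1/(0.851) = 1.175088, so |z| = sqrt(1.175088) = 1.084 for both roots.
Moduli of all roots: 1.0840, 1.0840.
All moduli strictly greater than 1? Yes.
Verdict: Invertible.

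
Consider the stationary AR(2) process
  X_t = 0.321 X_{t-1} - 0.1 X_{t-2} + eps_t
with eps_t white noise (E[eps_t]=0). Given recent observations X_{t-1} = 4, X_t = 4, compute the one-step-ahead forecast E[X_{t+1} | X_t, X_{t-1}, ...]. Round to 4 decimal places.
E[X_{t+1} \mid \mathcal F_t] = 0.8840

For an AR(p) model X_t = c + sum_i phi_i X_{t-i} + eps_t, the
one-step-ahead conditional mean is
  E[X_{t+1} | X_t, ...] = c + sum_i phi_i X_{t+1-i}.
Substitute known values:
  E[X_{t+1} | ...] = (0.321) * (4) + (-0.1) * (4)
                   = 0.8840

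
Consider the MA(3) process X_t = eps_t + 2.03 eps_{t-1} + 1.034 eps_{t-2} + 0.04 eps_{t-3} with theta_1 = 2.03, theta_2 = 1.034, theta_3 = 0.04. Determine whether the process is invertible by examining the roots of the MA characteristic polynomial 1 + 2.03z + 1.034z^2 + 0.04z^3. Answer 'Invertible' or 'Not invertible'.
\text{Not invertible}

The MA(q) characteristic polynomial is P(z) = 1 + 2.03z + 1.034z^2 + 0.04z^3.
Invertibility requires all roots to lie outside the unit circle, i.e. |z| > 1 for every root.
Degree 3: look for a simple real root z0 first, then factor out (1 - z/z0) and solve the remaining quadratic.
Testing z0 = -1.25: P(-1.25) = 1 + (2.03)(-1.25) + (1.034)(-1.25)^2 + (0.04)(-1.25)^3
  = 1 + (-2.5375) + (1.615625) + (-0.078125) = 0.  So z_0 = -1.25 is a root, |z_0| = 1.25.
Divide out the factor (1 + 0.8 z) = (1 - z/z0) (since 1/z0 = -0.8):
  P(z) = (1 + 0.8 z)(1 + (1.23) z + (0.05) z^2)
  [check: z-coef 1.23 - (-0.8) = 2.03; z^2-coef 0.05 - (-0.8)(1.23) = 1.034; z^3-coef -(-0.8)(0.05) = 0.04.]
Remaining roots from the quadratic factor 1 + (1.23) z + (0.05) z^2:
  Set 1 + (1.23) z + (0.05) z^2 = 0, i.e. a z^2 + b z + c = 0 with a = 0.05, b = 1.23, c = 1.
  Discriminant D = b^2 - 4ac = (1.23)^2 - 4*(0.05)*1 = 1.5129 - (0.2) = 1.3129.
  D >= 0, so the roots are real: z = (-b +/- sqrt(D)) / (2a) = (-1.23 +/- 1.145818) / (0.1).
    z_1 = (-1.23 + 1.145818) / (0.1) = -0.8418,   |z_1| = 0.8418.
    z_2 = (-1.23 - 1.145818) / (0.1) = -23.7582,   |z_2| = 23.7582.
Moduli of all roots: 1.2500, 0.8418, 23.7582.
All moduli strictly greater than 1? No.
Verdict: Not invertible.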